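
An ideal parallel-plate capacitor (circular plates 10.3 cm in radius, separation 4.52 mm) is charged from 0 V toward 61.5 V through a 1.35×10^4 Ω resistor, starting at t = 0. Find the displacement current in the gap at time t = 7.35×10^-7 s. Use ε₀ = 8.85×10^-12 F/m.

C = ε₀A/d = (8.85×10^-12)(0.03333)/(4.52×10^-3) = 6.526×10^-11 F, so τ = RC = 8.810×10^-7 s.
The conduction current is I(t) = (V₀/R) e^(−t/τ), and the displacement current between the plates equals it.
t/τ = 0.8343; I_d = (61.5/1.35×10^4) · e^(−0.8343) = (4.556×10^-3)(0.4342) = 1.98×10^-3 A.

1.98×10^-3 A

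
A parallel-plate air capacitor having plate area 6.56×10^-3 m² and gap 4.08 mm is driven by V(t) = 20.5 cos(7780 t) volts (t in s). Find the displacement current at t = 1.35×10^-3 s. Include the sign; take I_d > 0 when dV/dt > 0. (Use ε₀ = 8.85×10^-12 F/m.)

2.00×10^-6 A

C = ε₀A/d = (8.85×10^-12)(6.56×10^-3)/(4.08×10^-3) = 1.423×10^-11 F. dV/dt = V₀ω·−sin(ωt); at ωt = 10.503 rad this factor is 0.8811.
I_d = C dV/dt = (1.423×10^-11)(20.5)(7780)(0.8811) = 2.00×10^-6 A.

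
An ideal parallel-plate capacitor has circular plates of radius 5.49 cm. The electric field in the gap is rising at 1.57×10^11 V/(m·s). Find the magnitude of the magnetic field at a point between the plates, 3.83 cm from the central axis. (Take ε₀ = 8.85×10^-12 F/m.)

I_d = ε₀ dΦ_E/dt = ε₀ πR² (dE/dt) = (8.85×10^-12)(9.469×10^-3)(1.57×10^11) = 0.01316 A through the full plate area.
An Ampèrian loop of radius r encloses a fraction (r/R)² of I_d. Then B·2πr = μ₀ I_d (r/R)², giving B = μ₀ I_d r/(2πR²) = 3.34×10^-8 T.

3.34×10^-8 T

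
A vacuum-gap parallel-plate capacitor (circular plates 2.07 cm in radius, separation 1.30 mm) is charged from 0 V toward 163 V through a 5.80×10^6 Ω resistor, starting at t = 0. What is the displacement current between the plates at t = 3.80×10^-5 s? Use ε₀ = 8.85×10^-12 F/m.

With C = ε₀A/d = (8.85×10^-12)(1.346×10^-3)/(1.30×10^-3) = 9.163×10^-12 F, the time constant is τ = RC = 5.315×10^-5 s, so t/τ = 0.7150 and e^(−t/τ) = 0.4892.
I_d = I_cond = (V₀/R) e^(−t/τ) = (2.810×10^-5)(0.4892) = 1.37×10^-5 A.

1.37×10^-5 A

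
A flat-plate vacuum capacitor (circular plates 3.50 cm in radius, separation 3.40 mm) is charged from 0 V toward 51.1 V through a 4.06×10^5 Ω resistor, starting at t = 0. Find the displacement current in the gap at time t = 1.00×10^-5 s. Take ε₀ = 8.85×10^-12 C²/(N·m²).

1.08×10^-5 A

C = ε₀A/d = (8.85×10^-12)(3.848×10^-3)/(3.40×10^-3) = 1.002×10^-11 F, so τ = RC = 4.068×10^-6 s.
The conduction current is I(t) = (V₀/R) e^(−t/τ), and the displacement current between the plates equals it.
t/τ = 2.458; I_d = (51.1/4.06×10^5) · e^(−2.458) = (1.259×10^-4)(0.08561) = 1.08×10^-5 A.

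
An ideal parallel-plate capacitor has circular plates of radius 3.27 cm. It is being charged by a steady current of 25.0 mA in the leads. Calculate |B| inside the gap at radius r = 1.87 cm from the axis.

By continuity the displacement current in the gap matches the conduction current: I_d = 0.0250 A.
∮B·dl = μ₀ I_d,enc with I_d,enc = I_d r²/R² = 8.176×10^-3 A; so B = μ₀ I_d,enc/(2πr) = 8.74×10^-8 T.

8.74×10^-8 T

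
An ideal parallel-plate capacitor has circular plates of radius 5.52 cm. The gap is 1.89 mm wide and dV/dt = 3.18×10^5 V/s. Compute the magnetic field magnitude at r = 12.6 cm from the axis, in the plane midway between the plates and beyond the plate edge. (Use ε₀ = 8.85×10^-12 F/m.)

2.26×10^-11 T

dE/dt = (dV/dt)/d = 1.683×10^8 V/(m·s); I_d = ε₀(πR²)(dE/dt) = (8.85×10^-12)(9.573×10^-3)(1.683×10^8) = 1.426×10^-5 A.
With r > R the enclosed displacement current is the full I_d; B = μ₀ I_d / (2πr) = 2.26×10^-11 T.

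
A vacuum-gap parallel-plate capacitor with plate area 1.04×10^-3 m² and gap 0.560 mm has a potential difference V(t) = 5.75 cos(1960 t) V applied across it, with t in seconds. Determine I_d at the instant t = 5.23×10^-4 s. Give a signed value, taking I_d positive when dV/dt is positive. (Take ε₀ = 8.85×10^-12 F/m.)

-1.58×10^-7 A

dE/dt = (V₀ω/d)·−sin(ωt) with ωt = 1.02508 rad: (5.75)(1960)(-0.8548)/(5.60×10^-4) = -1.720×10^7 V/(m·s).
I_d = ε₀ A dE/dt = (8.85×10^-12)(1.04×10^-3)(-1.720×10^7) = -1.58×10^-7 A.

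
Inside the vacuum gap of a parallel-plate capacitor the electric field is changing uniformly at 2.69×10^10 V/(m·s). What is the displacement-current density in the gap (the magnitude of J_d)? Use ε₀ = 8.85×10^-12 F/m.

J_d = ε₀ ∂E/∂t, so J_d = 0.238 A/m².

0.238 A/m²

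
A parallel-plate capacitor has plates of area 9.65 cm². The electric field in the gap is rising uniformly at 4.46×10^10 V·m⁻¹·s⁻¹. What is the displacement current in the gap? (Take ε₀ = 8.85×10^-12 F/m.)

The displacement current is ε₀ times dΦ_E/dt = ε₀ A dE/dt = (8.85×10^-12)(9.65×10^-4)(4.46×10^10) = 3.81×10^-4 A.

3.81×10^-4 A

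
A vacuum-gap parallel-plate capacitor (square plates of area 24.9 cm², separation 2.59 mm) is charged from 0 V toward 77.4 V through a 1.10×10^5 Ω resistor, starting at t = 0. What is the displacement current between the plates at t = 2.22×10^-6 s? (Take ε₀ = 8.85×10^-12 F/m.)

6.56×10^-5 A

C = ε₀A/d = (8.85×10^-12)(2.49×10^-3)/(2.59×10^-3) = 8.508×10^-12 F and τ = RC = 9.359×10^-7 s. I_d in the gap equals the RC charging current.
I_d(t) = (V₀/R) e^(−t/τ) = 7.036×10^-4 · e^(−2.372) = 6.56×10^-5 A.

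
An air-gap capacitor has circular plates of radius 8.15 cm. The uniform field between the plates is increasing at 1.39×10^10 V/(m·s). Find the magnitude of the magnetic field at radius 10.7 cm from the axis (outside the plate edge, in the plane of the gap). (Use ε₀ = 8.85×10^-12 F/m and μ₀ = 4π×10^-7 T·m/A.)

I_d = ε₀ dΦ_E/dt = ε₀ πR² (dE/dt) = (8.85×10^-12)(0.02087)(1.39×10^10) = 2.567×10^-3 A through the full plate area.
With r > R the enclosed displacement current is the full I_d; B = μ₀ I_d / (2πr) = 4.80×10^-9 T.

4.80×10^-9 T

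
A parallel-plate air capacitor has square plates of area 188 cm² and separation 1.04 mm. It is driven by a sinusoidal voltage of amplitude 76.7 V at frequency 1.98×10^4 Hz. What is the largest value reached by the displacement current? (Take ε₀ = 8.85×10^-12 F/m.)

(dE/dt)_max = V₀ω/d = 9.174×10^9 V/(m·s); ω = 2πf = 1.244×10^5 rad/s.
I_d,max = ε₀ A (dE/dt)_max = (8.85×10^-12)(0.0188)(9.174×10^9) = 1.53×10^-3 A.

1.53×10^-3 A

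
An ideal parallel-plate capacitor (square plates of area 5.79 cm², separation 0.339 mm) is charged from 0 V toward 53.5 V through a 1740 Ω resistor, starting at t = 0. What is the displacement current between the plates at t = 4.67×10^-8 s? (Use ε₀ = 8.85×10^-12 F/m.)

With C = ε₀A/d = (8.85×10^-12)(5.79×10^-4)/(3.39×10^-4) = 1.512×10^-11 F, the time constant is τ = RC = 2.631×10^-8 s, so t/τ = 1.775 and e^(−t/τ) = 0.1695.
I_d = I_cond = (V₀/R) e^(−t/τ) = (0.03075)(0.1695) = 5.21×10^-3 A.

5.21×10^-3 A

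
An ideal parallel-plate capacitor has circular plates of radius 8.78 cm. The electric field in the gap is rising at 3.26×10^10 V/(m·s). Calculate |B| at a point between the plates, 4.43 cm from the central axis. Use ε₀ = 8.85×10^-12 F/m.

Through the whole plate area (πR² = 0.02422 m²), I_d = ε₀ πR² dE/dt = 6.988×10^-3 A.
For r < R the Ampère–Maxwell law gives B(2πr) = μ₀ I_d (r²/R²), so B = μ₀ I_d r/(2πR²) = (4π×10^-7)(6.988×10^-3)(0.0443)/(2π·0.0878²) = 8.03×10^-9 T.

8.03×10^-9 T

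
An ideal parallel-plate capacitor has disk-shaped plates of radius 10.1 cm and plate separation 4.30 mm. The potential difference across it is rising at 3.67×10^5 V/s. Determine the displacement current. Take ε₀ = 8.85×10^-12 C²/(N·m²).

C = ε₀A/d = (8.85×10^-12)(0.03205)/(4.30×10^-3) = 6.596×10^-11 F.
I_d = C dV/dt = (6.596×10^-11)(3.67×10^5) = 2.42×10^-5 A.

2.42×10^-5 A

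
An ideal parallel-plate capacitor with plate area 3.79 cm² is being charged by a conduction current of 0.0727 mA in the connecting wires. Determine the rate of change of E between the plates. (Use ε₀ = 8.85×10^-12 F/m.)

2.17×10^10 V/(m·s)

By continuity, I_d in the gap equals the 0.0727 mA flowing in the wire.
Inverting I_d = ε₀ A dE/dt gives dE/dt = 7.27×10^-5 / (8.85×10^-12 · 3.79×10^-4) = 2.17×10^10 V/(m·s).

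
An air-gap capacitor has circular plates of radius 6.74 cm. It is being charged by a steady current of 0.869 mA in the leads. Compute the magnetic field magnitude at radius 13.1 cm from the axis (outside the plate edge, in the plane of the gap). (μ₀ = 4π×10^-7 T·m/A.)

Between the plates the displacement current equals the wire current: I_d = 0.869 mA = 8.69×10^-4 A.
For r ≥ R the full I_d is enclosed: B = μ₀ I_d/(2πr) = (4π×10^-7)(8.69×10^-4)/(2π·0.131) = 1.33×10^-9 T.

1.33×10^-9 T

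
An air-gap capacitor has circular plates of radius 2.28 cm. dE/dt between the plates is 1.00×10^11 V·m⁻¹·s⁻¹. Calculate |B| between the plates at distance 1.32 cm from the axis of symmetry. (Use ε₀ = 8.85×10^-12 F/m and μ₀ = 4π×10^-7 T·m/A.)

7.34×10^-9 T

Total displacement current: I_d = ε₀(πR²)(dE/dt) = (8.85×10^-12)(1.633×10^-3)(1.00×10^11) = 1.445×10^-3 A.
∮B·dl = μ₀ I_d,enc with I_d,enc = I_d r²/R² = 4.843×10^-4 A; so B = μ₀ I_d,enc/(2πr) = 7.34×10^-9 T.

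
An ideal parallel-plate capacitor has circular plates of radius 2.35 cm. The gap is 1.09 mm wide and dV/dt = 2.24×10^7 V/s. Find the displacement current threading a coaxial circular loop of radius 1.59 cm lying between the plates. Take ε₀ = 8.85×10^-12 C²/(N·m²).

1.44×10^-4 A

dE/dt = (dV/dt)/d = 2.055×10^10 V/(m·s); I_d = ε₀(πR²)(dE/dt) = (8.85×10^-12)(1.735×10^-3)(2.055×10^10) = 3.155×10^-4 A.
The field is uniform, so I_d,enc = I_d (r/R)² = (3.155×10^-4)(1.59/2.35)² = 1.44×10^-4 A.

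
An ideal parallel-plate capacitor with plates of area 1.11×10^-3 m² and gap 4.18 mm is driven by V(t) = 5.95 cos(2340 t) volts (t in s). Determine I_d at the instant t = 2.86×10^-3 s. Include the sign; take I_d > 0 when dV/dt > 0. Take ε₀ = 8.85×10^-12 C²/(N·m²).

-1.30×10^-8 A

dE/dt = (V₀ω/d)·−sin(ωt) with ωt = 6.6924 rad: (5.95)(2340)(-0.3979)/(4.18×10^-3) = -1.325×10^6 V/(m·s).
I_d = ε₀ A dE/dt = (8.85×10^-12)(1.11×10^-3)(-1.325×10^6) = -1.30×10^-8 A.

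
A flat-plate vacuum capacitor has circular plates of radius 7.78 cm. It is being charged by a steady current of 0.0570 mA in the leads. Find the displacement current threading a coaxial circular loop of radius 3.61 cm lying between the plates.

By continuity the displacement current in the gap matches the conduction current: I_d = 5.70×10^-5 A.
The field is uniform, so I_d,enc = I_d (r/R)² = (5.70×10^-5)(3.61/7.78)² = 1.23×10^-5 A.

1.23×10^-5 A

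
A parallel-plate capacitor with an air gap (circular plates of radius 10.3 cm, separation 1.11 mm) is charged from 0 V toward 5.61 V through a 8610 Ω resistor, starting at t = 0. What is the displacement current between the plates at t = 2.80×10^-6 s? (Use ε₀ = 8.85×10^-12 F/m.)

1.92×10^-4 A

C = ε₀A/d = (8.85×10^-12)(0.03333)/(1.11×10^-3) = 2.657×10^-10 F, so τ = RC = 2.288×10^-6 s.
The conduction current is I(t) = (V₀/R) e^(−t/τ), and the displacement current between the plates equals it.
t/τ = 1.224; I_d = (5.61/8610) · e^(−1.224) = (6.516×10^-4)(0.2941) = 1.92×10^-4 A.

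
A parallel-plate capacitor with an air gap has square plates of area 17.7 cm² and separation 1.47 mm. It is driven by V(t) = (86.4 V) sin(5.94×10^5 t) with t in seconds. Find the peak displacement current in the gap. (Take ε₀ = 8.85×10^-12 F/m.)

5.47×10^-4 A

The displacement current equals the conduction current C dV/dt, which peaks at C V₀ ω.
With C = ε₀A/d = (8.85×10^-12)(1.77×10^-3)/(1.47×10^-3) = 1.066×10^-11 F and ω = 5.94×10^5 rad/s, I_d,max = (1.066×10^-11)(86.4)(5.94×10^5) = 5.47×10^-4 A.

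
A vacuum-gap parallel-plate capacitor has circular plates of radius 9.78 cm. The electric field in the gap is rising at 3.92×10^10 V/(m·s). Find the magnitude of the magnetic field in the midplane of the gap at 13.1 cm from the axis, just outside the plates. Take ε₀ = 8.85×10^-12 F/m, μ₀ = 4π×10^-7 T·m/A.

1.59×10^-8 T

Through the whole plate area (πR² = 0.03005 m²), I_d = ε₀ πR² dE/dt = 0.01042 A.
Outside the plates the loop encloses all of I_d, so B·2πr = μ₀ I_d and B = 1.59×10^-8 T.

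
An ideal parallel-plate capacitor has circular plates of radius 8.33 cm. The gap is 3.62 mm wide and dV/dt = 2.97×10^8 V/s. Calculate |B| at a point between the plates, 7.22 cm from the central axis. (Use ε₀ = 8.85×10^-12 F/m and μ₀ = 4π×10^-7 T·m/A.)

3.29×10^-8 T

dE/dt = (dV/dt)/d = 8.204×10^10 V/(m·s); I_d = ε₀(πR²)(dE/dt) = (8.85×10^-12)(0.02180)(8.204×10^10) = 0.01583 A.
For r < R the Ampère–Maxwell law gives B(2πr) = μ₀ I_d (r²/R²), so B = μ₀ I_d r/(2πR²) = (4π×10^-7)(0.01583)(0.0722)/(2π·0.0833²) = 3.29×10^-8 T.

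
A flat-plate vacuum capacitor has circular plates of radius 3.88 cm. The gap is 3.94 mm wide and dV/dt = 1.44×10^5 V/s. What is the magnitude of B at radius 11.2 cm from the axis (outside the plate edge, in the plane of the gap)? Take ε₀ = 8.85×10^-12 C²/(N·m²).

2.73×10^-12 T

dE/dt = (dV/dt)/d = 3.655×10^7 V/(m·s); I_d = ε₀(πR²)(dE/dt) = (8.85×10^-12)(4.729×10^-3)(3.655×10^7) = 1.530×10^-6 A.
Outside the plates the loop encloses all of I_d, so B·2πr = μ₀ I_d and B = 2.73×10^-12 T.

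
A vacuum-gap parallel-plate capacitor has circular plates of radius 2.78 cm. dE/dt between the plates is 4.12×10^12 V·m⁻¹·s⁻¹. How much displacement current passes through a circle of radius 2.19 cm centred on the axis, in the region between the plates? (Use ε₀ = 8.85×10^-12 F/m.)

I_d = ε₀ dΦ_E/dt = ε₀ πR² (dE/dt) = (8.85×10^-12)(2.428×10^-3)(4.12×10^12) = 0.08853 A through the full plate area.
Since J_d is uniform, the enclosed fraction is (r/R)² = 0.6206, giving I_d,enc = 0.0549 A.

0.0549 A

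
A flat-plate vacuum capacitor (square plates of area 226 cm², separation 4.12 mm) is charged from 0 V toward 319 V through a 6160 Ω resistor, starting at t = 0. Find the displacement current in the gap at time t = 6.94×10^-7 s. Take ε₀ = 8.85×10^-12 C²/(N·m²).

C = ε₀A/d = (8.85×10^-12)(0.0226)/(4.12×10^-3) = 4.855×10^-11 F and τ = RC = 2.991×10^-7 s. I_d in the gap equals the RC charging current.
I_d(t) = (V₀/R) e^(−t/τ) = 0.05179 · e^(−2.320) = 5.09×10^-3 A.

5.09×10^-3 A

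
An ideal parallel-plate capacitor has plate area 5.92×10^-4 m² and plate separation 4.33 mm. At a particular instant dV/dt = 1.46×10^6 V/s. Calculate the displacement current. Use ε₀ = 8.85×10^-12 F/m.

C = ε₀A/d = (8.85×10^-12)(5.92×10^-4)/(4.33×10^-3) = 1.210×10^-12 F.
I_d = C dV/dt = (1.210×10^-12)(1.46×10^6) = 1.77×10^-6 A.

1.77×10^-6 A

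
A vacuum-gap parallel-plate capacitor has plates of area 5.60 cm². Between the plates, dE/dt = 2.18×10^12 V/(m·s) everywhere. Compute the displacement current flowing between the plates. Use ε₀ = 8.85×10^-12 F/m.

0.0108 A

I_d = ε₀ A (dE/dt) = (8.85×10^-12)(5.60×10^-4 m²)(2.18×10^12) = 0.0108 A.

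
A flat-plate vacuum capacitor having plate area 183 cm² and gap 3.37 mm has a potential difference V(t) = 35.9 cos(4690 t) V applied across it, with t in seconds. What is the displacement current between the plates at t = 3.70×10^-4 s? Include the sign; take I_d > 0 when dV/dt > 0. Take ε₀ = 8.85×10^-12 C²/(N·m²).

-7.98×10^-6 A

dE/dt = (V₀ω/d)·−sin(ωt) with ωt = 1.7353 rad: (35.9)(4690)(-0.9865)/(3.37×10^-3) = -4.929×10^7 V/(m·s).
I_d = ε₀ A dE/dt = (8.85×10^-12)(0.0183)(-4.929×10^7) = -7.98×10^-6 A.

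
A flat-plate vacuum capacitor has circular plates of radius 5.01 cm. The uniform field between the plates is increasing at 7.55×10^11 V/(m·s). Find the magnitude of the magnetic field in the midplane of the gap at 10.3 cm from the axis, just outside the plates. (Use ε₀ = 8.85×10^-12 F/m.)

Total displacement current: I_d = ε₀(πR²)(dE/dt) = (8.85×10^-12)(7.885×10^-3)(7.55×10^11) = 0.05269 A.
For r ≥ R the full I_d is enclosed: B = μ₀ I_d/(2πr) = (4π×10^-7)(0.05269)/(2π·0.103) = 1.02×10^-7 T.

1.02×10^-7 T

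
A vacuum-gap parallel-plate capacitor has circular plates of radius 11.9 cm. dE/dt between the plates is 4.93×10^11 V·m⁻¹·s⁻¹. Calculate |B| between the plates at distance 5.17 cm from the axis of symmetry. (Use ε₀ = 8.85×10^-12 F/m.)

I_d = ε₀ dΦ_E/dt = ε₀ πR² (dE/dt) = (8.85×10^-12)(0.04449)(4.93×10^11) = 0.1941 A through the full plate area.
An Ampèrian loop of radius r encloses a fraction (r/R)² of I_d. Then B·2πr = μ₀ I_d (r/R)², giving B = μ₀ I_d r/(2πR²) = 1.42×10^-7 T.

1.42×10^-7 T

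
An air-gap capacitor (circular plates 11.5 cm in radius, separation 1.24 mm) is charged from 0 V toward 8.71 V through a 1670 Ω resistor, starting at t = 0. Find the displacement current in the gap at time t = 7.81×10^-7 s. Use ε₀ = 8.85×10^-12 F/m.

1.08×10^-3 A

C = ε₀A/d = (8.85×10^-12)(0.04155)/(1.24×10^-3) = 2.965×10^-10 F and τ = RC = 4.952×10^-7 s. I_d in the gap equals the RC charging current.
I_d(t) = (V₀/R) e^(−t/τ) = 5.216×10^-3 · e^(−1.577) = 1.08×10^-3 A.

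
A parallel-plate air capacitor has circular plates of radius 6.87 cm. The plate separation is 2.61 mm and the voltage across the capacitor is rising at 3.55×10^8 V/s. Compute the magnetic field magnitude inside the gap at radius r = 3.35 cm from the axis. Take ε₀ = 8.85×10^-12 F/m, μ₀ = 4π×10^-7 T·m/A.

dE/dt = (dV/dt)/d = 1.360×10^11 V/(m·s); I_d = ε₀(πR²)(dE/dt) = (8.85×10^-12)(0.01483)(1.360×10^11) = 0.01785 A.
∮B·dl = μ₀ I_d,enc with I_d,enc = I_d r²/R² = 4.244×10^-3 A; so B = μ₀ I_d,enc/(2πr) = 2.53×10^-8 T.

2.53×10^-8 T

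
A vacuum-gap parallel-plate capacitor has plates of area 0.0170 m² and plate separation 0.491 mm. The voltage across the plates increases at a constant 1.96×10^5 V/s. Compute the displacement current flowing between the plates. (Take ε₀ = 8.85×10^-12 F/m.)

The displacement current equals the charging current C dV/dt. With C = ε₀A/d = (8.85×10^-12)(0.0170)/(4.91×10^-4) = 3.064×10^-10 F, I_d = (3.064×10^-10)(1.96×10^5) = 6.01×10^-5 A.

6.01×10^-5 A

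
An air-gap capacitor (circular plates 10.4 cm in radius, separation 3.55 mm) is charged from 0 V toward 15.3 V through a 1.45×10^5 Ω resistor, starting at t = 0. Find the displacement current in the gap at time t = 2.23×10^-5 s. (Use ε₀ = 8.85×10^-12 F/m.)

1.72×10^-5 A

C = ε₀A/d = (8.85×10^-12)(0.03398)/(3.55×10^-3) = 8.471×10^-11 F and τ = RC = 1.228×10^-5 s. I_d in the gap equals the RC charging current.
I_d(t) = (V₀/R) e^(−t/τ) = 1.055×10^-4 · e^(−1.816) = 1.72×10^-5 A.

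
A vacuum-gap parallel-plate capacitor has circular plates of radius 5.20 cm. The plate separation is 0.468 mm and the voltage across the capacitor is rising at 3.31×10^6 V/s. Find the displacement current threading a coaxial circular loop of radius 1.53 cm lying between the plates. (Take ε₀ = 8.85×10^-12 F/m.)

4.60×10^-5 A

With E = V/d, dE/dt = 7.073×10^9 V/(m·s) and πR² = 8.495×10^-3 m², giving I_d = ε₀ πR² dE/dt = 5.318×10^-4 A.
Since J_d is uniform, the enclosed fraction is (r/R)² = 0.08657, giving I_d,enc = 4.60×10^-5 A.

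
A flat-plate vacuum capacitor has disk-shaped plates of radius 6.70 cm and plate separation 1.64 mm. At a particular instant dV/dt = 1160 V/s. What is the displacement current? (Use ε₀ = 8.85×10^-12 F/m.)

8.83×10^-8 A

E = V/d so dE/dt = (dV/dt)/d = 7.073×10^5 V/(m·s), and I_d = ε₀ A dE/dt = (8.85×10^-12)(0.01410)(7.073×10^5) = 8.83×10^-8 A.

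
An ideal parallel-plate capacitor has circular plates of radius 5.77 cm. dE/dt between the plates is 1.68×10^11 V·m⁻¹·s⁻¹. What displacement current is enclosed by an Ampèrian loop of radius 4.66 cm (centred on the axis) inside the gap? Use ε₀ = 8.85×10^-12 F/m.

0.0101 A

I_d = ε₀ dΦ_E/dt = ε₀ πR² (dE/dt) = (8.85×10^-12)(0.01046)(1.68×10^11) = 0.01555 A through the full plate area.
Through an area πr² the displacement current is I_d·(πr²/πR²) = I_d (r/R)² = 0.0101 A.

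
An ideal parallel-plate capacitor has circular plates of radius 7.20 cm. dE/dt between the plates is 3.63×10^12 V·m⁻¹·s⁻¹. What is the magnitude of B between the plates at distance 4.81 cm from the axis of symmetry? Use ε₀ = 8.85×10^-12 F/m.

9.71×10^-7 T

I_d = ε₀ dΦ_E/dt = ε₀ πR² (dE/dt) = (8.85×10^-12)(0.01629)(3.63×10^12) = 0.5233 A through the full plate area.
∮B·dl = μ₀ I_d,enc with I_d,enc = I_d r²/R² = 0.2335 A; so B = μ₀ I_d,enc/(2πr) = 9.71×10^-7 T.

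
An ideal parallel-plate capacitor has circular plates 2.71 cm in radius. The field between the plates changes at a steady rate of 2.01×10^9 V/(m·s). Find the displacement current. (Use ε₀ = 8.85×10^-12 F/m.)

I_d = ε₀ A (dE/dt) = (8.85×10^-12)(2.307×10^-3 m²)(2.01×10^9) = 4.10×10^-5 A.

4.10×10^-5 A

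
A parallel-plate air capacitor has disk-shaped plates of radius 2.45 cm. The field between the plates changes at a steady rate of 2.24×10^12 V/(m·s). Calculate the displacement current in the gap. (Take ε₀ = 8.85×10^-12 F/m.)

0.0374 A

With a uniform field, Φ_E = EA, so I_d = ε₀ A dE/dt = 0.0374 A.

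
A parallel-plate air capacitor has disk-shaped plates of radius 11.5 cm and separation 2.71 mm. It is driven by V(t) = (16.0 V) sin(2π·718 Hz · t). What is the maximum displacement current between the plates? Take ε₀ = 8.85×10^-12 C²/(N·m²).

9.79×10^-6 A

C = ε₀A/d = (8.85×10^-12)(0.04155)/(2.71×10^-3) = 1.357×10^-10 F; ω = 2πf = 4511 rad/s.
I_d = C dV/dt, so |I_d|_max = C V₀ ω = (1.357×10^-10)(16.0)(4511) = 9.79×10^-6 A.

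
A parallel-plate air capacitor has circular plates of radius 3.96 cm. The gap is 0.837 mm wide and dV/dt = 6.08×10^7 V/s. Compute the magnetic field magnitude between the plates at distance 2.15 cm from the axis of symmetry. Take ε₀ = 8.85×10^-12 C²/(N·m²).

8.68×10^-9 T

dE/dt = (dV/dt)/d = 7.264×10^10 V/(m·s); I_d = ε₀(πR²)(dE/dt) = (8.85×10^-12)(4.927×10^-3)(7.264×10^10) = 3.167×10^-3 A.
An Ampèrian loop of radius r encloses a fraction (r/R)² of I_d. Then B·2πr = μ₀ I_d (r/R)², giving B = μ₀ I_d r/(2πR²) = 8.68×10^-9 T.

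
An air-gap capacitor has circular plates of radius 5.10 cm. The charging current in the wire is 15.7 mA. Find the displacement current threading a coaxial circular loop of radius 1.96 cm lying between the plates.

No conduction current crosses the gap, so I_d there equals the 0.0157 A in the leads.
The field is uniform, so I_d,enc = I_d (r/R)² = (0.0157)(1.96/5.10)² = 2.32×10^-3 A.

2.32×10^-3 A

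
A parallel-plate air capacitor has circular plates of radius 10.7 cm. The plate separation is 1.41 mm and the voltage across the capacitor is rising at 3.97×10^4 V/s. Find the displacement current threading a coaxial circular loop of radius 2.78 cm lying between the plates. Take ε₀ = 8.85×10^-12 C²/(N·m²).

dE/dt = (dV/dt)/d = 2.816×10^7 V/(m·s); I_d = ε₀(πR²)(dE/dt) = (8.85×10^-12)(0.03597)(2.816×10^7) = 8.964×10^-6 A.
The field is uniform, so I_d,enc = I_d (r/R)² = (8.964×10^-6)(2.78/10.7)² = 6.05×10^-7 A.

6.05×10^-7 A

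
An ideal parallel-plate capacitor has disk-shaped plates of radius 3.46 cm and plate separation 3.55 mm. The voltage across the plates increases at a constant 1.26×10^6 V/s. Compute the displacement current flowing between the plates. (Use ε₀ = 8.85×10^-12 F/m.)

1.18×10^-5 A

E = V/d so dE/dt = (dV/dt)/d = 3.549×10^8 V/(m·s), and I_d = ε₀ A dE/dt = (8.85×10^-12)(3.761×10^-3)(3.549×10^8) = 1.18×10^-5 A.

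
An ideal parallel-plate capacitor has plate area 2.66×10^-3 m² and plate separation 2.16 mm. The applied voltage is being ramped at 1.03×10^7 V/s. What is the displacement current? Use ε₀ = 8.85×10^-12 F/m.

E = V/d so dE/dt = (dV/dt)/d = 4.769×10^9 V/(m·s), and I_d = ε₀ A dE/dt = (8.85×10^-12)(2.66×10^-3)(4.769×10^9) = 1.12×10^-4 A.

1.12×10^-4 A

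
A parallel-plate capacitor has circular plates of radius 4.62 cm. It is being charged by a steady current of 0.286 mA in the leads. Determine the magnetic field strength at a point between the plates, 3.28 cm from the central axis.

8.79×10^-10 T

No conduction current crosses the gap, so I_d there equals the 2.86×10^-4 A in the leads.
An Ampèrian loop of radius r encloses a fraction (r/R)² of I_d. Then B·2πr = μ₀ I_d (r/R)², giving B = μ₀ I_d r/(2πR²) = 8.79×10^-10 T.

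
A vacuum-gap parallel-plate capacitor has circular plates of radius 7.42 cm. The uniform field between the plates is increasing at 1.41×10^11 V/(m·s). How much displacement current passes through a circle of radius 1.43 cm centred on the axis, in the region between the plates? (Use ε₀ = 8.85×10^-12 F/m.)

8.02×10^-4 A

Total displacement current: I_d = ε₀(πR²)(dE/dt) = (8.85×10^-12)(0.01730)(1.41×10^11) = 0.02159 A.
Through an area πr² the displacement current is I_d·(πr²/πR²) = I_d (r/R)² = 8.02×10^-4 A.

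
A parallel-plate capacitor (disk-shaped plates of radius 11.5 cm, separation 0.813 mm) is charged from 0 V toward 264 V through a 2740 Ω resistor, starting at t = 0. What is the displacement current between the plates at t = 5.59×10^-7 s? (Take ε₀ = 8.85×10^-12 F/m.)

With C = ε₀A/d = (8.85×10^-12)(0.04155)/(8.13×10^-4) = 4.523×10^-10 F, the time constant is τ = RC = 1.239×10^-6 s, so t/τ = 0.4512 and e^(−t/τ) = 0.6369.
I_d = I_cond = (V₀/R) e^(−t/τ) = (0.09635)(0.6369) = 0.0614 A.

0.0614 A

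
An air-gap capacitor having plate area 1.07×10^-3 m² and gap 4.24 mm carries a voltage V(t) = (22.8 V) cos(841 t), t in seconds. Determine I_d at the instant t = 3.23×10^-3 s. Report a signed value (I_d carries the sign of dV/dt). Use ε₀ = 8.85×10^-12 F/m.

C = ε₀A/d = (8.85×10^-12)(1.07×10^-3)/(4.24×10^-3) = 2.233×10^-12 F. dV/dt = V₀ω·−sin(ωt); at ωt = 2.71643 rad this factor is -0.4125.
I_d = C dV/dt = (2.233×10^-12)(22.8)(841)(-0.4125) = -1.77×10^-8 A.

-1.77×10^-8 A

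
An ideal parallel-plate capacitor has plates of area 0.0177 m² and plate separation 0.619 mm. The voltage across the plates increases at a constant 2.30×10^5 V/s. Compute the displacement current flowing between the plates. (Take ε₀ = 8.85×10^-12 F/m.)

E = V/d so dE/dt = (dV/dt)/d = 3.716×10^8 V/(m·s), and I_d = ε₀ A dE/dt = (8.85×10^-12)(0.0177)(3.716×10^8) = 5.82×10^-5 A.

5.82×10^-5 A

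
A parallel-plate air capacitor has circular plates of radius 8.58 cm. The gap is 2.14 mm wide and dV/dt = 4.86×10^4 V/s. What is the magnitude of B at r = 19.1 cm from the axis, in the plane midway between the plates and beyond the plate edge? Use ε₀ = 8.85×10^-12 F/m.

dE/dt = (dV/dt)/d = 2.271×10^7 V/(m·s); I_d = ε₀(πR²)(dE/dt) = (8.85×10^-12)(0.02313)(2.271×10^7) = 4.649×10^-6 A.
For r ≥ R the full I_d is enclosed: B = μ₀ I_d/(2πr) = (4π×10^-7)(4.649×10^-6)/(2π·0.191) = 4.87×10^-12 T.

4.87×10^-12 T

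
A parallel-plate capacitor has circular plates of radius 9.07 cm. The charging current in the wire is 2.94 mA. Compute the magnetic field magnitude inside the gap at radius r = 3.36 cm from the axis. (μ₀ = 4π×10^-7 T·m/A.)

Between the plates the displacement current equals the wire current: I_d = 2.94 mA = 2.94×10^-3 A.
∮B·dl = μ₀ I_d,enc with I_d,enc = I_d r²/R² = 4.035×10^-4 A; so B = μ₀ I_d,enc/(2πr) = 2.40×10^-9 T.

2.40×10^-9 T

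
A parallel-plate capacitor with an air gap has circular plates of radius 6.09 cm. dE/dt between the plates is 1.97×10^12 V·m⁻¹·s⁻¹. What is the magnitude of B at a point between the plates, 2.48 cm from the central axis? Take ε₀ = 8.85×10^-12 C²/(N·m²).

2.72×10^-7 T

Total displacement current: I_d = ε₀(πR²)(dE/dt) = (8.85×10^-12)(0.01165)(1.97×10^12) = 0.2031 A.
For r < R the Ampère–Maxwell law gives B(2πr) = μ₀ I_d (r²/R²), so B = μ₀ I_d r/(2πR²) = (4π×10^-7)(0.2031)(0.0248)/(2π·0.0609²) = 2.72×10^-7 T.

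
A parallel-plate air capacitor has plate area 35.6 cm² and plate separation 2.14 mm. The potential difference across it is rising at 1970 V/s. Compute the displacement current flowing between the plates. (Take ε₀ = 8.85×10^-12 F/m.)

E = V/d so dE/dt = (dV/dt)/d = 9.206×10^5 V/(m·s), and I_d = ε₀ A dE/dt = (8.85×10^-12)(3.56×10^-3)(9.206×10^5) = 2.90×10^-8 A.

2.90×10^-8 A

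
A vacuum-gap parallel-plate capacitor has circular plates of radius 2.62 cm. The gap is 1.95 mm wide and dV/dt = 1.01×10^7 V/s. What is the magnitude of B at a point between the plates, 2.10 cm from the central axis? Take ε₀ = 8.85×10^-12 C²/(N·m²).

dE/dt = (dV/dt)/d = 5.179×10^9 V/(m·s); I_d = ε₀(πR²)(dE/dt) = (8.85×10^-12)(2.157×10^-3)(5.179×10^9) = 9.886×10^-5 A.
∮B·dl = μ₀ I_d,enc with I_d,enc = I_d r²/R² = 6.351×10^-5 A; so B = μ₀ I_d,enc/(2πr) = 6.05×10^-10 T.

6.05×10^-10 T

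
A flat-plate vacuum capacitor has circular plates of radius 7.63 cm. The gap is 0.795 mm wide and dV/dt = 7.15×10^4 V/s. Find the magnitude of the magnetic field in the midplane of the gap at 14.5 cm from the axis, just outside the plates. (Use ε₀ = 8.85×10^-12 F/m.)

dE/dt = (dV/dt)/d = 8.994×10^7 V/(m·s); I_d = ε₀(πR²)(dE/dt) = (8.85×10^-12)(0.01829)(8.994×10^7) = 1.456×10^-5 A.
Outside the plates the loop encloses all of I_d, so B·2πr = μ₀ I_d and B = 2.01×10^-11 T.

2.01×10^-11 T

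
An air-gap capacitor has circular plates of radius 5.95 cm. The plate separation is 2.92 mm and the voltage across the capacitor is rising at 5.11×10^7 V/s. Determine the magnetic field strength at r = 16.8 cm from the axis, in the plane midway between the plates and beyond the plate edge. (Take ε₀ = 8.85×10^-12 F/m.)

With E = V/d, dE/dt = 1.750×10^10 V/(m·s) and πR² = 0.01112 m², giving I_d = ε₀ πR² dE/dt = 1.722×10^-3 A.
Outside the plates the loop encloses all of I_d, so B·2πr = μ₀ I_d and B = 2.05×10^-9 T.

2.05×10^-9 T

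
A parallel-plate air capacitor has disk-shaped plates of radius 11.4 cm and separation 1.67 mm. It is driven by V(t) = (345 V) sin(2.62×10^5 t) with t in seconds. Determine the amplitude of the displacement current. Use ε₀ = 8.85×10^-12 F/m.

0.0196 A

C = ε₀A/d = (8.85×10^-12)(0.04083)/(1.67×10^-3) = 2.164×10^-10 F; ω = 2.62×10^5 rad/s.
I_d = C dV/dt, so |I_d|_max = C V₀ ω = (2.164×10^-10)(345)(2.62×10^5) = 0.0196 A.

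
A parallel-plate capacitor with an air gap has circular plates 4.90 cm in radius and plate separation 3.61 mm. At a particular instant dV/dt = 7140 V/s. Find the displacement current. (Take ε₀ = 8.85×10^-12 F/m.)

C = ε₀A/d = (8.85×10^-12)(7.543×10^-3)/(3.61×10^-3) = 1.849×10^-11 F.
I_d = C dV/dt = (1.849×10^-11)(7140) = 1.32×10^-7 A.

1.32×10^-7 A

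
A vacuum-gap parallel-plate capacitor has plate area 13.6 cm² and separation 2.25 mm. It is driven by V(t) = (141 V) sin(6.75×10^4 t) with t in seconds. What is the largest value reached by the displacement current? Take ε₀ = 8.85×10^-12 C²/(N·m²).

5.09×10^-5 A

The displacement current equals the conduction current C dV/dt, which peaks at C V₀ ω.
With C = ε₀A/d = (8.85×10^-12)(1.36×10^-3)/(2.25×10^-3) = 5.349×10^-12 F and ω = 6.75×10^4 rad/s, I_d,max = (5.349×10^-12)(141)(6.75×10^4) = 5.09×10^-5 A.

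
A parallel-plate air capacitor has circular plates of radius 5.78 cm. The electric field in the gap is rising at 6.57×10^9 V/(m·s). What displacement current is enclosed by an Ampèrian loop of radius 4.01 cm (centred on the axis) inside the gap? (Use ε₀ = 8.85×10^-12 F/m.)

I_d = ε₀ dΦ_E/dt = ε₀ πR² (dE/dt) = (8.85×10^-12)(0.01050)(6.57×10^9) = 6.105×10^-4 A through the full plate area.
Through an area πr² the displacement current is I_d·(πr²/πR²) = I_d (r/R)² = 2.94×10^-4 A.

2.94×10^-4 A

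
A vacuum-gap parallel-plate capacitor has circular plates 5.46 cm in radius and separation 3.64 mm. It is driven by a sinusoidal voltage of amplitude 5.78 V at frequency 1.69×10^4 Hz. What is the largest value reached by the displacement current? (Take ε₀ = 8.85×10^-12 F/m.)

1.40×10^-5 A

(dE/dt)_max = V₀ω/d = 1.686×10^8 V/(m·s); ω = 2πf = 1.062×10^5 rad/s.
I_d,max = ε₀ A (dE/dt)_max = (8.85×10^-12)(9.366×10^-3)(1.686×10^8) = 1.40×10^-5 A.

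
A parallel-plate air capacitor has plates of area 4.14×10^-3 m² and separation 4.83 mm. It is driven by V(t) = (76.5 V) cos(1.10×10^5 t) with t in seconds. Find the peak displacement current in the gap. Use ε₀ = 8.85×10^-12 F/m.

6.38×10^-5 A

The displacement current equals the conduction current C dV/dt, which peaks at C V₀ ω.
With C = ε₀A/d = (8.85×10^-12)(4.14×10^-3)/(4.83×10^-3) = 7.586×10^-12 F and ω = 1.10×10^5 rad/s, I_d,max = (7.586×10^-12)(76.5)(1.10×10^5) = 6.38×10^-5 A.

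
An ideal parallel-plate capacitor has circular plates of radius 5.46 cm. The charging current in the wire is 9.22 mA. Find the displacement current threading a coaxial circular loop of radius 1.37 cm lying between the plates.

5.80×10^-4 A

By continuity the displacement current in the gap matches the conduction current: I_d = 9.22×10^-3 A.
Through an area πr² the displacement current is I_d·(πr²/πR²) = I_d (r/R)² = 5.80×10^-4 A.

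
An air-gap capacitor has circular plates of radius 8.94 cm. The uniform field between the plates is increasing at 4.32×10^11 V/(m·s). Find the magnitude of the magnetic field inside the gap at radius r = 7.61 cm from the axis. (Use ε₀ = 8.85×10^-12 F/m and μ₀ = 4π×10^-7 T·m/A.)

Through the whole plate area (πR² = 0.02511 m²), I_d = ε₀ πR² dE/dt = 0.09600 A.
For r < R the Ampère–Maxwell law gives B(2πr) = μ₀ I_d (r²/R²), so B = μ₀ I_d r/(2πR²) = (4π×10^-7)(0.09600)(0.0761)/(2π·0.0894²) = 1.83×10^-7 T.

1.83×10^-7 T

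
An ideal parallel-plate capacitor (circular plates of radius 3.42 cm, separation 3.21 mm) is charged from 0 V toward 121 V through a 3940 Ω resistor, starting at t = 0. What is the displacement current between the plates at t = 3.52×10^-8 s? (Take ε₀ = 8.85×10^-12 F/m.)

0.0127 A

C = ε₀A/d = (8.85×10^-12)(3.675×10^-3)/(3.21×10^-3) = 1.013×10^-11 F, so τ = RC = 3.991×10^-8 s.
The conduction current is I(t) = (V₀/R) e^(−t/τ), and the displacement current between the plates equals it.
t/τ = 0.8820; I_d = (121/3940) · e^(−0.8820) = (0.03071)(0.4140) = 0.0127 A.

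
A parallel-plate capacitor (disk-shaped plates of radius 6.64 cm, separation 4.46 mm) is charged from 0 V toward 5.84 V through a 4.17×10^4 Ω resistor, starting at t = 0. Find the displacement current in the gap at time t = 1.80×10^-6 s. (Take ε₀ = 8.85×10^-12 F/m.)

C = ε₀A/d = (8.85×10^-12)(0.01385)/(4.46×10^-3) = 2.748×10^-11 F and τ = RC = 1.146×10^-6 s. I_d in the gap equals the RC charging current.
I_d(t) = (V₀/R) e^(−t/τ) = 1.400×10^-4 · e^(−1.571) = 2.91×10^-5 A.

2.91×10^-5 A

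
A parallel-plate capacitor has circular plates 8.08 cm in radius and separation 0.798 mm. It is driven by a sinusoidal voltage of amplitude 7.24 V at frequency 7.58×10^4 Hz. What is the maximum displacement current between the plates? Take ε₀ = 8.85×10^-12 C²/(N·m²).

(dE/dt)_max = V₀ω/d = 4.321×10^9 V/(m·s); ω = 2πf = 4.763×10^5 rad/s.
I_d,max = ε₀ A (dE/dt)_max = (8.85×10^-12)(0.02051)(4.321×10^9) = 7.84×10^-4 A.

7.84×10^-4 A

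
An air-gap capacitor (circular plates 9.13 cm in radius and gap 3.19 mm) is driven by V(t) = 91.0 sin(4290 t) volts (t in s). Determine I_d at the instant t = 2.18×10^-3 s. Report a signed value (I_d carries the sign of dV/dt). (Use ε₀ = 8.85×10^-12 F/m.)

-2.83×10^-5 A

dE/dt = (V₀ω/d)·cos(ωt) with ωt = 9.3522 rad: (91.0)(4290)(-0.9974)/(3.19×10^-3) = -1.221×10^8 V/(m·s).
I_d = ε₀ A dE/dt = (8.85×10^-12)(0.02619)(-1.221×10^8) = -2.83×10^-5 A.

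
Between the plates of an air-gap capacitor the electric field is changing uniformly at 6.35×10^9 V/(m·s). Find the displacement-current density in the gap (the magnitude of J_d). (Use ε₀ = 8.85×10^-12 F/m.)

The displacement-current density is ε₀ ∂E/∂t = (8.85×10^-12)(6.35×10^9) = 0.0562 A/m².

0.0562 A/m²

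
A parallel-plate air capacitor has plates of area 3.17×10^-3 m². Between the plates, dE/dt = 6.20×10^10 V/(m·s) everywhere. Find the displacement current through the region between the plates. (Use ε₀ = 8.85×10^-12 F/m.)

I_d = ε₀ A (dE/dt) = (8.85×10^-12)(3.17×10^-3 m²)(6.20×10^10) = 1.74×10^-3 A.

1.74×10^-3 A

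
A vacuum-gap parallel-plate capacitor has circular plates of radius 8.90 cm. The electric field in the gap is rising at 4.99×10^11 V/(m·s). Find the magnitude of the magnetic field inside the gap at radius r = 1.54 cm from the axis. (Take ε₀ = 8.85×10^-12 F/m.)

4.27×10^-8 T

Through the whole plate area (πR² = 0.02488 m²), I_d = ε₀ πR² dE/dt = 0.1099 A.
∮B·dl = μ₀ I_d,enc with I_d,enc = I_d r²/R² = 3.290×10^-3 A; so B = μ₀ I_d,enc/(2πr) = 4.27×10^-8 T.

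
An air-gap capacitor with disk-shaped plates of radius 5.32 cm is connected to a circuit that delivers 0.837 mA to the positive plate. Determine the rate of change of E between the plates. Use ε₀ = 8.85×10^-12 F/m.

1.06×10^10 V/(m·s)

The displacement current between the plates equals the conduction current, I_d = 0.837 mA.
Then dE/dt = I_d/(ε₀A) = 1.06×10^10 V/(m·s).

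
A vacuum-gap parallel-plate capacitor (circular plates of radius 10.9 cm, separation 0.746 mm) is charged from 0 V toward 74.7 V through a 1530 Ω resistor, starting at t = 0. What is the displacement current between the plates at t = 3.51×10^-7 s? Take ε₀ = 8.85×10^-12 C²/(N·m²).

0.0291 A

C = ε₀A/d = (8.85×10^-12)(0.03733)/(7.46×10^-4) = 4.429×10^-10 F and τ = RC = 6.776×10^-7 s. I_d in the gap equals the RC charging current.
I_d(t) = (V₀/R) e^(−t/τ) = 0.04882 · e^(−0.5180) = 0.0291 A.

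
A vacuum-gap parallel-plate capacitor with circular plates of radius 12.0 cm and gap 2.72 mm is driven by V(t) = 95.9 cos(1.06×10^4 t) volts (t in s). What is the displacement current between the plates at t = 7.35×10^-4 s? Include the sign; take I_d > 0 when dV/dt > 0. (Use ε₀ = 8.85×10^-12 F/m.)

-1.49×10^-4 A

C = ε₀A/d = (8.85×10^-12)(0.04524)/(2.72×10^-3) = 1.472×10^-10 F. dV/dt = V₀ω·−sin(ωt); at ωt = 7.791 rad this factor is -0.9980.
I_d = C dV/dt = (1.472×10^-10)(95.9)(1.06×10^4)(-0.9980) = -1.49×10^-4 A.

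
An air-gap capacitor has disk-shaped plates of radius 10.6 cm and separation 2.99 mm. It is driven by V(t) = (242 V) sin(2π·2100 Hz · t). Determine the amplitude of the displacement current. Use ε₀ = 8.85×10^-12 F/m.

The displacement current equals the conduction current C dV/dt, which peaks at C V₀ ω.
With C = ε₀A/d = (8.85×10^-12)(0.03530)/(2.99×10^-3) = 1.045×10^-10 F and ω = 2πf = 1.319×10^4 rad/s, I_d,max = (1.045×10^-10)(242)(1.319×10^4) = 3.34×10^-4 A.

3.34×10^-4 A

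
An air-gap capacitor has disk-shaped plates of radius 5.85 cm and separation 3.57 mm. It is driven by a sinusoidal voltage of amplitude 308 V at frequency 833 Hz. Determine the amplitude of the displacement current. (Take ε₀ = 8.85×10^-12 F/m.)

(dE/dt)_max = V₀ω/d = 4.516×10^8 V/(m·s); ω = 2πf = 5234 rad/s.
I_d,max = ε₀ A (dE/dt)_max = (8.85×10^-12)(0.01075)(4.516×10^8) = 4.30×10^-5 A.

4.30×10^-5 A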